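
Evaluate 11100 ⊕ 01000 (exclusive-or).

XOR: 1 when bits differ
  11100
^ 01000
-------
  10100
Decimal: 28 ^ 8 = 20



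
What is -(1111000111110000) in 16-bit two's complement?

Original (sign bit 1, negative): 1111000111110000
Step 1 - Invert all bits: 0000111000001111
Step 2 - Add 1: 0000111000010000
Verification: 1111000111110000 + 0000111000010000 = 10000000000000000; discarding the end carry (carry out of the top bit) leaves the 16-bit value 0000000000000000, as required for x + (-x)



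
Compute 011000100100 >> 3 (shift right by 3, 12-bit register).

Original: 011000100100 (decimal 1572)
Shift right by 3 positions
Drop the 3 low bits; fill with zeros on the left
Result: 000011000100 (decimal 196)
Equivalent: 1572 >> 3 = 1572 ÷ 2^3 = 196



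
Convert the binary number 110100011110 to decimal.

Sum of powers of 2 for each 1-bit:
2^1 + 2^2 + 2^3 + 2^4 + 2^8 + 2^10 + 2^11
= 2 + 4 + 8 + 16 + 256 + 1024 + 2048
= 3358



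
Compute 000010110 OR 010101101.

OR: 1 when either bit is 1
  000010110
| 010101101
-----------
  010111111
Decimal: 22 | 173 = 191



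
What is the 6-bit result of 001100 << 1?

Original: 001100 (decimal 12)
Shift left by 1 position
Append 1 zero on the right
Result: 011000 (decimal 24)
Equivalent: 12 << 1 = 12 × 2^1 = 24



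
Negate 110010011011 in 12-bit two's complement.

Original (sign bit 1, negative): 110010011011
Step 1 - Invert all bits: 001101100100
Step 2 - Add 1: 001101100101
Verification: 110010011011 + 001101100101 = 1000000000000; discarding the end carry (carry out of the top bit) leaves the 12-bit value 000000000000, as required for x + (-x)



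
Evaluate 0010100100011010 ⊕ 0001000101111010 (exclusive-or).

XOR: 1 when bits differ
  0010100100011010
^ 0001000101111010
------------------
  0011100001100000
Decimal: 10522 ^ 4474 = 14432



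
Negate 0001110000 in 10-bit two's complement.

Original: 0001110000
Step 1 - Invert all bits: 1110001111
Step 2 - Add 1: 1110010000
Verification: 0001110000 + 1110010000 = 10000000000; discarding the end carry (carry out of the top bit) leaves the 10-bit value 0000000000, as required for x + (-x)



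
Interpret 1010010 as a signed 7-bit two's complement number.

Binary: 1010010
Sign bit: 1 (negative)
Invert: 0101101
Add 1:  0101110
Magnitude: 0101110 = 32 + 8 + 4 + 2 = 46
Value: -46



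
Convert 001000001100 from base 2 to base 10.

Sum of powers of 2 for each 1-bit:
2^2 + 2^3 + 2^9
= 4 + 8 + 512
= 524



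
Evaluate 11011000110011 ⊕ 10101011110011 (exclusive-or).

XOR: 1 when bits differ
  11011000110011
^ 10101011110011
----------------
  01110011000000
Decimal: 13875 ^ 10995 = 7360



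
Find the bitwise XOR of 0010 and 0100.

XOR: 1 when bits differ
  0010
^ 0100
------
  0110
Decimal: 2 ^ 4 = 6



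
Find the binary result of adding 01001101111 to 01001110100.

Add column by column from the right: bit + bit + carry-in; write the sum mod 2, carry 1 when the sum is 2 or 3.
carry:  10011111000
        01001101111
+       01001110100
-------------------
       010011100011
(the carry out of the leftmost column, 0, becomes the leading bit)
Decimal check:
  01001101111 = 512 + 64 + 32 + 8 + 4 + 2 + 1 = 623
  01001110100 = 512 + 64 + 32 + 16 + 4 = 628
  623 + 628 = 1251, and 010011100011 = 1024 + 128 + 64 + 32 + 2 + 1 = 1251 ✓



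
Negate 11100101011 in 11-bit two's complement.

Original (sign bit 1, negative): 11100101011
Step 1 - Invert all bits: 00011010100
Step 2 - Add 1: 00011010101
Verification: 11100101011 + 00011010101 = 100000000000; discarding the end carry (carry out of the top bit) leaves the 11-bit value 00000000000, as required for x + (-x)



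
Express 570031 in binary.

Using repeated division by 2:
570031 ÷ 2 = 285015 remainder 1
285015 ÷ 2 = 142507 remainder 1
142507 ÷ 2 = 71253 remainder 1
71253 ÷ 2 = 35626 remainder 1
35626 ÷ 2 = 17813 remainder 0
17813 ÷ 2 = 8906 remainder 1
8906 ÷ 2 = 4453 remainder 0
4453 ÷ 2 = 2226 remainder 1
2226 ÷ 2 = 1113 remainder 0
1113 ÷ 2 = 556 remainder 1
556 ÷ 2 = 278 remainder 0
278 ÷ 2 = 139 remainder 0
139 ÷ 2 = 69 remainder 1
69 ÷ 2 = 34 remainder 1
34 ÷ 2 = 17 remainder 0
17 ÷ 2 = 8 remainder 1
8 ÷ 2 = 4 remainder 0
4 ÷ 2 = 2 remainder 0
2 ÷ 2 = 1 remainder 0
1 ÷ 2 = 0 remainder 1
Reading remainders bottom to top: 10001011001010101111



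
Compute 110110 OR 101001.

OR: 1 when either bit is 1
  110110
| 101001
--------
  111111
Decimal: 54 | 41 = 63



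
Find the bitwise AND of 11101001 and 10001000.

AND: 1 only when both bits are 1
  11101001
& 10001000
----------
  10001000
Decimal: 233 & 136 = 136



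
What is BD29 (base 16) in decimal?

Expand by place value (powers of 16):
Digit values: B = 11, D = 13
BD29 = 11 × 16^3 + 13 × 16^2 + 2 × 16^1 + 9 × 16^0
= 11 × 4096 + 13 × 256 + 2 × 16 + 9 × 1
= 45056 + 3328 + 32 + 9
= 48425



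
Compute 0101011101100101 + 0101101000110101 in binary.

Add column by column from the right: bit + bit + carry-in; write the sum mod 2, carry 1 when the sum is 2 or 3.
carry:  1011110011001010
        0101011101100101
+       0101101000110101
------------------------
       01011000110011010
(the carry out of the leftmost column, 0, becomes the leading bit)
Decimal check:
  0101011101100101 = 16384 + 4096 + 1024 + 512 + 256 + 64 + 32 + 4 + 1 = 22373
  0101101000110101 = 16384 + 4096 + 2048 + 512 + 32 + 16 + 4 + 1 = 23093
  22373 + 23093 = 45466, and 01011000110011010 = 32768 + 8192 + 4096 + 256 + 128 + 16 + 8 + 2 = 45466 ✓



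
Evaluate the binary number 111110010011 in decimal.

Sum of powers of 2 for each 1-bit:
2^0 + 2^1 + 2^4 + 2^7 + 2^8 + 2^9 + 2^10 + 2^11
= 1 + 2 + 16 + 128 + 256 + 512 + 1024 + 2048
= 3987



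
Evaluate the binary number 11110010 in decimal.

Sum of powers of 2 for each 1-bit:
2^1 + 2^4 + 2^5 + 2^6 + 2^7
= 2 + 16 + 32 + 64 + 128
= 242



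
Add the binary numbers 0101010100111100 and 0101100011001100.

Add column by column from the right: bit + bit + carry-in; write the sum mod 2, carry 1 when the sum is 2 or 3.
carry:  1010001111111000
        0101010100111100
+       0101100011001100
------------------------
       01010111000001000
(the carry out of the leftmost column, 0, becomes the leading bit)
Decimal check:
  0101010100111100 = 16384 + 4096 + 1024 + 256 + 32 + 16 + 8 + 4 = 21820
  0101100011001100 = 16384 + 4096 + 2048 + 128 + 64 + 8 + 4 = 22732
  21820 + 22732 = 44552, and 01010111000001000 = 32768 + 8192 + 2048 + 1024 + 512 + 8 = 44552 ✓



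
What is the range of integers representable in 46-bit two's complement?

For 46-bit two's complement:
Minimum: -2^45 = -35184372088832
Maximum: 2^45 - 1 = 35184372088831



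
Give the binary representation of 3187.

Using repeated division by 2:
3187 ÷ 2 = 1593 remainder 1
1593 ÷ 2 = 796 remainder 1
796 ÷ 2 = 398 remainder 0
398 ÷ 2 = 199 remainder 0
199 ÷ 2 = 99 remainder 1
99 ÷ 2 = 49 remainder 1
49 ÷ 2 = 24 remainder 1
24 ÷ 2 = 12 remainder 0
12 ÷ 2 = 6 remainder 0
6 ÷ 2 = 3 remainder 0
3 ÷ 2 = 1 remainder 1
1 ÷ 2 = 0 remainder 1
Reading remainders bottom to top: 110001110011



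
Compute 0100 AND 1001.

AND: 1 only when both bits are 1
  0100
& 1001
------
  0000
Decimal: 4 & 9 = 0



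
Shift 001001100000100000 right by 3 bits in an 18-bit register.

Original: 001001100000100000 (decimal 38944)
Shift right by 3 positions
Drop the 3 low bits; fill with zeros on the left
Result: 000001001100000100 (decimal 4868)
Equivalent: 38944 >> 3 = 38944 ÷ 2^3 = 4868



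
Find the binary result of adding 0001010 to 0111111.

Add column by column from the right: bit + bit + carry-in; write the sum mod 2, carry 1 when the sum is 2 or 3.
carry:  1111100
        0001010
+       0111111
---------------
       01001001
(the carry out of the leftmost column, 0, becomes the leading bit)
Decimal check:
  0001010 = 8 + 2 = 10
  0111111 = 32 + 16 + 8 + 4 + 2 + 1 = 63
  10 + 63 = 73, and 01001001 = 64 + 8 + 1 = 73 ✓



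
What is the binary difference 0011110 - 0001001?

Method 1 - Direct subtraction (column by column from the right: bit − bit − borrow-in; if negative, add 2 and borrow 1 from the next column):
borrow: 0000010
        0011110
-       0001001
---------------
        0010101

Method 2 - Add two's complement:
Two's complement of 0001001: invert → 1110110, add 1 → 1110111
  0011110
+ 1110111
---------
 10010101  (end carry out of the top bit = 1)
Discarding the end carry: 0010101
Decimal check:
  0011110 = 16 + 8 + 4 + 2 = 30
  0001001 = 8 + 1 = 9
  30 - 9 = 21, and 0010101 = 16 + 4 + 1 = 21 ✓



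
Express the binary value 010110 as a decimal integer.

Sum of powers of 2 for each 1-bit:
2^1 + 2^2 + 2^4
= 2 + 4 + 16
= 22



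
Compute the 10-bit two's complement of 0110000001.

Original: 0110000001
Step 1 - Invert all bits: 1001111110
Step 2 - Add 1: 1001111111
Verification: 0110000001 + 1001111111 = 10000000000; discarding the end carry (carry out of the top bit) leaves the 10-bit value 0000000000, as required for x + (-x)



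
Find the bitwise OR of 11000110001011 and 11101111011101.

OR: 1 when either bit is 1
  11000110001011
| 11101111011101
----------------
  11101111011111
Decimal: 12683 | 15325 = 15327



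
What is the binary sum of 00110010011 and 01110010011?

Add column by column from the right: bit + bit + carry-in; write the sum mod 2, carry 1 when the sum is 2 or 3.
carry:  11100100110
        00110010011
+       01110010011
-------------------
       010100100110
(the carry out of the leftmost column, 0, becomes the leading bit)
Decimal check:
  00110010011 = 256 + 128 + 16 + 2 + 1 = 403
  01110010011 = 512 + 256 + 128 + 16 + 2 + 1 = 915
  403 + 915 = 1318, and 010100100110 = 1024 + 256 + 32 + 4 + 2 = 1318 ✓



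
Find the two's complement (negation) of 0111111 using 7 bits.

Original: 0111111
Step 1 - Invert all bits: 1000000
Step 2 - Add 1: 1000001
Verification: 0111111 + 1000001 = 10000000; discarding the end carry (carry out of the top bit) leaves the 7-bit value 0000000, as required for x + (-x)



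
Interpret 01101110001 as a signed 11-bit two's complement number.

Binary: 01101110001
Sign bit: 0 (non-negative)
Read directly as an unsigned value:
01101110001 = 512 + 256 + 64 + 32 + 16 + 1 = 881
Value: 881



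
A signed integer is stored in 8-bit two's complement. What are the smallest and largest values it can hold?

For 8-bit two's complement:
Minimum: -2^7 = -128
Maximum: 2^7 - 1 = 127



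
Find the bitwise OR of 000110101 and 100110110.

OR: 1 when either bit is 1
  000110101
| 100110110
-----------
  100110111
Decimal: 53 | 310 = 311



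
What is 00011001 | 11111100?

OR: 1 when either bit is 1
  00011001
| 11111100
----------
  11111101
Decimal: 25 | 252 = 253



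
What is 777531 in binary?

Using repeated division by 2:
777531 ÷ 2 = 388765 remainder 1
388765 ÷ 2 = 194382 remainder 1
194382 ÷ 2 = 97191 remainder 0
97191 ÷ 2 = 48595 remainder 1
48595 ÷ 2 = 24297 remainder 1
24297 ÷ 2 = 12148 remainder 1
12148 ÷ 2 = 6074 remainder 0
6074 ÷ 2 = 3037 remainder 0
3037 ÷ 2 = 1518 remainder 1
1518 ÷ 2 = 759 remainder 0
759 ÷ 2 = 379 remainder 1
379 ÷ 2 = 189 remainder 1
189 ÷ 2 = 94 remainder 1
94 ÷ 2 = 47 remainder 0
47 ÷ 2 = 23 remainder 1
23 ÷ 2 = 11 remainder 1
11 ÷ 2 = 5 remainder 1
5 ÷ 2 = 2 remainder 1
2 ÷ 2 = 1 remainder 0
1 ÷ 2 = 0 remainder 1
Reading remainders bottom to top: 10111101110100111011



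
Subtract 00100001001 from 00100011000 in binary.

Method 1 - Direct subtraction (column by column from the right: bit − bit − borrow-in; if negative, add 2 and borrow 1 from the next column):
borrow: 00000011110
        00100011000
-       00100001001
-------------------
        00000001111

Method 2 - Add two's complement:
Two's complement of 00100001001: invert → 11011110110, add 1 → 11011110111
  00100011000
+ 11011110111
-------------
 100000001111  (end carry out of the top bit = 1)
Discarding the end carry: 00000001111
Decimal check:
  00100011000 = 256 + 16 + 8 = 280
  00100001001 = 256 + 8 + 1 = 265
  280 - 265 = 15, and 00000001111 = 8 + 4 + 2 + 1 = 15 ✓



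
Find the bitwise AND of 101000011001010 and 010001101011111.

AND: 1 only when both bits are 1
  101000011001010
& 010001101011111
-----------------
  000000001001010
Decimal: 20682 & 9055 = 74



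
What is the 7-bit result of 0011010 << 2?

Original: 0011010 (decimal 26)
Shift left by 2 positions
Append 2 zeros on the right
Result: 1101000 (decimal 104)
Equivalent: 26 << 2 = 26 × 2^2 = 104



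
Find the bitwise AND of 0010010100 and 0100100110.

AND: 1 only when both bits are 1
  0010010100
& 0100100110
------------
  0000000100
Decimal: 148 & 294 = 4



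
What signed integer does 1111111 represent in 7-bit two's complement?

Binary: 1111111
Sign bit: 1 (negative)
Invert: 0000000
Add 1:  0000001
Magnitude: 0000001 = 1
Value: -1



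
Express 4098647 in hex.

Using repeated division by 16 (digits 10–15 are A–F):
4098647 ÷ 16 = 256165 remainder 7
256165 ÷ 16 = 16010 remainder 5
16010 ÷ 16 = 1000 remainder 10 (A)
1000 ÷ 16 = 62 remainder 8
62 ÷ 16 = 3 remainder 14 (E)
3 ÷ 16 = 0 remainder 3
Reading remainders bottom to top: 3E8A57



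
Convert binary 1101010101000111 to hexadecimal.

Group into 4-bit nibbles from right:
  1101 = D
  0101 = 5
  0100 = 4
  0111 = 7
Result: D547



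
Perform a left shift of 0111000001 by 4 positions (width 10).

Original: 0111000001 (decimal 449)
Shift left by 4 positions
Append 4 zeros on the right and drop the 4 high bits that overflow the 10-bit width
Result: 0000010000 (decimal 16)
Equivalent: 449 << 4 = 449 × 2^4 = 7184, truncated to 10 bits = 16



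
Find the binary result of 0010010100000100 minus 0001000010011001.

Method 1 - Direct subtraction (column by column from the right: bit − bit − borrow-in; if negative, add 2 and borrow 1 from the next column):
borrow: 0010000111110110
        0010010100000100
-       0001000010011001
------------------------
        0001010001101011

Method 2 - Add two's complement:
Two's complement of 0001000010011001: invert → 1110111101100110, add 1 → 1110111101100111
  0010010100000100
+ 1110111101100111
------------------
 10001010001101011  (end carry out of the top bit = 1)
Discarding the end carry: 0001010001101011
Decimal check:
  0010010100000100 = 8192 + 1024 + 256 + 4 = 9476
  0001000010011001 = 4096 + 128 + 16 + 8 + 1 = 4249
  9476 - 4249 = 5227, and 0001010001101011 = 4096 + 1024 + 64 + 32 + 8 + 2 + 1 = 5227 ✓



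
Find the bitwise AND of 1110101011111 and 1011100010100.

AND: 1 only when both bits are 1
  1110101011111
& 1011100010100
---------------
  1010100010100
Decimal: 7519 & 5908 = 5396



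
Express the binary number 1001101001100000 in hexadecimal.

Group into 4-bit nibbles from right:
  1001 = 9
  1010 = A
  0110 = 6
  0000 = 0
Result: 9A60



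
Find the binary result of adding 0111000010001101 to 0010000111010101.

Add column by column from the right: bit + bit + carry-in; write the sum mod 2, carry 1 when the sum is 2 or 3.
carry:  1100001100111010
        0111000010001101
+       0010000111010101
------------------------
       01001001001100010
(the carry out of the leftmost column, 0, becomes the leading bit)
Decimal check:
  0111000010001101 = 16384 + 8192 + 4096 + 128 + 8 + 4 + 1 = 28813
  0010000111010101 = 8192 + 256 + 128 + 64 + 16 + 4 + 1 = 8661
  28813 + 8661 = 37474, and 01001001001100010 = 32768 + 4096 + 512 + 64 + 32 + 2 = 37474 ✓



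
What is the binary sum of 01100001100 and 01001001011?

Add column by column from the right: bit + bit + carry-in; write the sum mod 2, carry 1 when the sum is 2 or 3.
carry:  10000010000
        01100001100
+       01001001011
-------------------
       010101010111
(the carry out of the leftmost column, 0, becomes the leading bit)
Decimal check:
  01100001100 = 512 + 256 + 8 + 4 = 780
  01001001011 = 512 + 64 + 8 + 2 + 1 = 587
  780 + 587 = 1367, and 010101010111 = 1024 + 256 + 64 + 16 + 4 + 2 + 1 = 1367 ✓



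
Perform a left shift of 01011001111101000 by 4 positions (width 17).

Original: 01011001111101000 (decimal 46056)
Shift left by 4 positions
Append 4 zeros on the right and drop the 4 high bits that overflow the 17-bit width
Result: 10011111010000000 (decimal 81536)
Equivalent: 46056 << 4 = 46056 × 2^4 = 736896, truncated to 17 bits = 81536



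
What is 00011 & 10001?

AND: 1 only when both bits are 1
  00011
& 10001
-------
  00001
Decimal: 3 & 17 = 1



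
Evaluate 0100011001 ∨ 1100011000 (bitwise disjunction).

OR: 1 when either bit is 1
  0100011001
| 1100011000
------------
  1100011001
Decimal: 281 | 792 = 793



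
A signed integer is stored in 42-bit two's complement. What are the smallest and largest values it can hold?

For 42-bit two's complement:
Minimum: -2^41 = -2199023255552
Maximum: 2^41 - 1 = 2199023255551



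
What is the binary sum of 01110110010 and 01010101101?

Add column by column from the right: bit + bit + carry-in; write the sum mod 2, carry 1 when the sum is 2 or 3.
carry:  11101000000
        01110110010
+       01010101101
-------------------
       011001011111
(the carry out of the leftmost column, 0, becomes the leading bit)
Decimal check:
  01110110010 = 512 + 256 + 128 + 32 + 16 + 2 = 946
  01010101101 = 512 + 128 + 32 + 8 + 4 + 1 = 685
  946 + 685 = 1631, and 011001011111 = 1024 + 512 + 64 + 16 + 8 + 4 + 2 + 1 = 1631 ✓



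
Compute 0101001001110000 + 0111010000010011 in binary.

Add column by column from the right: bit + bit + carry-in; write the sum mod 2, carry 1 when the sum is 2 or 3.
carry:  1110000011100000
        0101001001110000
+       0111010000010011
------------------------
       01100011010000011
(the carry out of the leftmost column, 0, becomes the leading bit)
Decimal check:
  0101001001110000 = 16384 + 4096 + 512 + 64 + 32 + 16 = 21104
  0111010000010011 = 16384 + 8192 + 4096 + 1024 + 16 + 2 + 1 = 29715
  21104 + 29715 = 50819, and 01100011010000011 = 32768 + 16384 + 1024 + 512 + 128 + 2 + 1 = 50819 ✓



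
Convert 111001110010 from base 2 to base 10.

Sum of powers of 2 for each 1-bit:
2^1 + 2^4 + 2^5 + 2^6 + 2^9 + 2^10 + 2^11
= 2 + 16 + 32 + 64 + 512 + 1024 + 2048
= 3698



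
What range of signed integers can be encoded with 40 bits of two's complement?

For 40-bit two's complement:
Minimum: -2^39 = -549755813888
Maximum: 2^39 - 1 = 549755813887



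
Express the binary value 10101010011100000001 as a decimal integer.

Sum of powers of 2 for each 1-bit:
2^0 + 2^8 + 2^9 + 2^10 + 2^13 + 2^15 + 2^17 + 2^19
= 1 + 256 + 512 + 1024 + 8192 + 32768 + 131072 + 524288
= 698113



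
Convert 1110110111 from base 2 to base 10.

Sum of powers of 2 for each 1-bit:
2^0 + 2^1 + 2^2 + 2^4 + 2^5 + 2^7 + 2^8 + 2^9
= 1 + 2 + 4 + 16 + 32 + 128 + 256 + 512
= 951



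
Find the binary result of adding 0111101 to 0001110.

Add column by column from the right: bit + bit + carry-in; write the sum mod 2, carry 1 when the sum is 2 or 3.
carry:  1111000
        0111101
+       0001110
---------------
       01001011
(the carry out of the leftmost column, 0, becomes the leading bit)
Decimal check:
  0111101 = 32 + 16 + 8 + 4 + 1 = 61
  0001110 = 8 + 4 + 2 = 14
  61 + 14 = 75, and 01001011 = 64 + 8 + 2 + 1 = 75 ✓



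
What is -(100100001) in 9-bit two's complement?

Original (sign bit 1, negative): 100100001
Step 1 - Invert all bits: 011011110
Step 2 - Add 1: 011011111
Verification: 100100001 + 011011111 = 1000000000; discarding the end carry (carry out of the top bit) leaves the 9-bit value 000000000, as required for x + (-x)



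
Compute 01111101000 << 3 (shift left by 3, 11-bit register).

Original: 01111101000 (decimal 1000)
Shift left by 3 positions
Append 3 zeros on the right and drop the 3 high bits that overflow the 11-bit width
Result: 11101000000 (decimal 1856)
Equivalent: 1000 << 3 = 1000 × 2^3 = 8000, truncated to 11 bits = 1856



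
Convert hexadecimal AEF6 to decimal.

Expand by place value (powers of 16):
Digit values: A = 10, E = 14, F = 15
AEF6 = 10 × 16^3 + 14 × 16^2 + 15 × 16^1 + 6 × 16^0
= 10 × 4096 + 14 × 256 + 15 × 16 + 6 × 1
= 40960 + 3584 + 240 + 6
= 44790



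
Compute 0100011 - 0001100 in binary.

Method 1 - Direct subtraction (column by column from the right: bit − bit − borrow-in; if negative, add 2 and borrow 1 from the next column):
borrow: 0111000
        0100011
-       0001100
---------------
        0010111

Method 2 - Add two's complement:
Two's complement of 0001100: invert → 1110011, add 1 → 1110100
  0100011
+ 1110100
---------
 10010111  (end carry out of the top bit = 1)
Discarding the end carry: 0010111
Decimal check:
  0100011 = 32 + 2 + 1 = 35
  0001100 = 8 + 4 = 12
  35 - 12 = 23, and 0010111 = 16 + 4 + 2 + 1 = 23 ✓



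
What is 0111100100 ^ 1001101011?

XOR: 1 when bits differ
  0111100100
^ 1001101011
------------
  1110001111
Decimal: 484 ^ 619 = 911



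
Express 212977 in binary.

Using repeated division by 2:
212977 ÷ 2 = 106488 remainder 1
106488 ÷ 2 = 53244 remainder 0
53244 ÷ 2 = 26622 remainder 0
26622 ÷ 2 = 13311 remainder 0
13311 ÷ 2 = 6655 remainder 1
6655 ÷ 2 = 3327 remainder 1
3327 ÷ 2 = 1663 remainder 1
1663 ÷ 2 = 831 remainder 1
831 ÷ 2 = 415 remainder 1
415 ÷ 2 = 207 remainder 1
207 ÷ 2 = 103 remainder 1
103 ÷ 2 = 51 remainder 1
51 ÷ 2 = 25 remainder 1
25 ÷ 2 = 12 remainder 1
12 ÷ 2 = 6 remainder 0
6 ÷ 2 = 3 remainder 0
3 ÷ 2 = 1 remainder 1
1 ÷ 2 = 0 remainder 1
Reading remainders bottom to top: 110011111111110001



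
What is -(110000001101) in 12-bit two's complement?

Original (sign bit 1, negative): 110000001101
Step 1 - Invert all bits: 001111110010
Step 2 - Add 1: 001111110011
Verification: 110000001101 + 001111110011 = 1000000000000; discarding the end carry (carry out of the top bit) leaves the 12-bit value 000000000000, as required for x + (-x)



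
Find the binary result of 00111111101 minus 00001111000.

Method 1 - Direct subtraction (column by column from the right: bit − bit − borrow-in; if negative, add 2 and borrow 1 from the next column):
borrow: 00000000000
        00111111101
-       00001111000
-------------------
        00110000101

Method 2 - Add two's complement:
Two's complement of 00001111000: invert → 11110000111, add 1 → 11110001000
  00111111101
+ 11110001000
-------------
 100110000101  (end carry out of the top bit = 1)
Discarding the end carry: 00110000101
Decimal check:
  00111111101 = 256 + 128 + 64 + 32 + 16 + 8 + 4 + 1 = 509
  00001111000 = 64 + 32 + 16 + 8 = 120
  509 - 120 = 389, and 00110000101 = 256 + 128 + 4 + 1 = 389 ✓



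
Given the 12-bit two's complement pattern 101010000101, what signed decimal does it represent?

Binary: 101010000101
Sign bit: 1 (negative)
Invert: 010101111010
Add 1:  010101111011
Magnitude: 010101111011 = 1024 + 256 + 64 + 32 + 16 + 8 + 2 + 1 = 1403
Value: -1403



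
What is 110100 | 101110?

OR: 1 when either bit is 1
  110100
| 101110
--------
  111110
Decimal: 52 | 46 = 62



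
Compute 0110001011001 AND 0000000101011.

AND: 1 only when both bits are 1
  0110001011001
& 0000000101011
---------------
  0000000001001
Decimal: 3161 & 43 = 9



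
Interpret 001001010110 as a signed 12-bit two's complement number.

Binary: 001001010110
Sign bit: 0 (non-negative)
Read directly as an unsigned value:
001001010110 = 512 + 64 + 16 + 4 + 2 = 598
Value: 598



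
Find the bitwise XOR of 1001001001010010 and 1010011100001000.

XOR: 1 when bits differ
  1001001001010010
^ 1010011100001000
------------------
  0011010101011010
Decimal: 37458 ^ 42760 = 13658



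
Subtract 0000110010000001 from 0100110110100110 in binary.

Method 1 - Direct subtraction (column by column from the right: bit − bit − borrow-in; if negative, add 2 and borrow 1 from the next column):
borrow: 0000000000000010
        0100110110100110
-       0000110010000001
------------------------
        0100000100100101

Method 2 - Add two's complement:
Two's complement of 0000110010000001: invert → 1111001101111110, add 1 → 1111001101111111
  0100110110100110
+ 1111001101111111
------------------
 10100000100100101  (end carry out of the top bit = 1)
Discarding the end carry: 0100000100100101
Decimal check:
  0100110110100110 = 16384 + 2048 + 1024 + 256 + 128 + 32 + 4 + 2 = 19878
  0000110010000001 = 2048 + 1024 + 128 + 1 = 3201
  19878 - 3201 = 16677, and 0100000100100101 = 16384 + 256 + 32 + 4 + 1 = 16677 ✓



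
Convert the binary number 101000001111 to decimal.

Sum of powers of 2 for each 1-bit:
2^0 + 2^1 + 2^2 + 2^3 + 2^9 + 2^11
= 1 + 2 + 4 + 8 + 512 + 2048
= 2575



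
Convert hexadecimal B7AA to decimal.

Expand by place value (powers of 16):
Digit values: B = 11, A = 10
B7AA = 11 × 16^3 + 7 × 16^2 + 10 × 16^1 + 10 × 16^0
= 11 × 4096 + 7 × 256 + 10 × 16 + 10 × 1
= 45056 + 1792 + 160 + 10
= 47018



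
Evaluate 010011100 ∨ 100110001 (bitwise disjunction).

OR: 1 when either bit is 1
  010011100
| 100110001
-----------
  110111101
Decimal: 156 | 305 = 445



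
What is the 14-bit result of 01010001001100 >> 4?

Original: 01010001001100 (decimal 5196)
Shift right by 4 positions
Drop the 4 low bits; fill with zeros on the left
Result: 00000101000100 (decimal 324)
Equivalent: 5196 >> 4 = 5196 ÷ 2^4 = 324



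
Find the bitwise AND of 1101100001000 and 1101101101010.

AND: 1 only when both bits are 1
  1101100001000
& 1101101101010
---------------
  1101100001000
Decimal: 6920 & 7018 = 6920



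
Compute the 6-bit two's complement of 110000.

Original (sign bit 1, negative): 110000
Step 1 - Invert all bits: 001111
Step 2 - Add 1: 010000
Verification: 110000 + 010000 = 1000000; discarding the end carry (carry out of the top bit) leaves the 6-bit value 000000, as required for x + (-x)



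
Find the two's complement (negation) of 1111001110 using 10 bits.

Original (sign bit 1, negative): 1111001110
Step 1 - Invert all bits: 0000110001
Step 2 - Add 1: 0000110010
Verification: 1111001110 + 0000110010 = 10000000000; discarding the end carry (carry out of the top bit) leaves the 10-bit value 0000000000, as required for x + (-x)



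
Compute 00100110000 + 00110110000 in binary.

Add column by column from the right: bit + bit + carry-in; write the sum mod 2, carry 1 when the sum is 2 or 3.
carry:  01001100000
        00100110000
+       00110110000
-------------------
       001011100000
(the carry out of the leftmost column, 0, becomes the leading bit)
Decimal check:
  00100110000 = 256 + 32 + 16 = 304
  00110110000 = 256 + 128 + 32 + 16 = 432
  304 + 432 = 736, and 001011100000 = 512 + 128 + 64 + 32 = 736 ✓



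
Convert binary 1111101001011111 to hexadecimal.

Group into 4-bit nibbles from right:
  1111 = F
  1010 = A
  0101 = 5
  1111 = F
Result: FA5F



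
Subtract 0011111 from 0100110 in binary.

Method 1 - Direct subtraction (column by column from the right: bit − bit − borrow-in; if negative, add 2 and borrow 1 from the next column):
borrow: 0111110
        0100110
-       0011111
---------------
        0000111

Method 2 - Add two's complement:
Two's complement of 0011111: invert → 1100000, add 1 → 1100001
  0100110
+ 1100001
---------
 10000111  (end carry out of the top bit = 1)
Discarding the end carry: 0000111
Decimal check:
  0100110 = 32 + 4 + 2 = 38
  0011111 = 16 + 8 + 4 + 2 + 1 = 31
  38 - 31 = 7, and 0000111 = 4 + 2 + 1 = 7 ✓



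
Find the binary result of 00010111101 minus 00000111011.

Method 1 - Direct subtraction (column by column from the right: bit − bit − borrow-in; if negative, add 2 and borrow 1 from the next column):
borrow: 00000000100
        00010111101
-       00000111011
-------------------
        00010000010

Method 2 - Add two's complement:
Two's complement of 00000111011: invert → 11111000100, add 1 → 11111000101
  00010111101
+ 11111000101
-------------
 100010000010  (end carry out of the top bit = 1)
Discarding the end carry: 00010000010
Decimal check:
  00010111101 = 128 + 32 + 16 + 8 + 4 + 1 = 189
  00000111011 = 32 + 16 + 8 + 2 + 1 = 59
  189 - 59 = 130, and 00010000010 = 128 + 2 = 130 ✓



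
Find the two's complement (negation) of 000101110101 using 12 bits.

Original: 000101110101
Step 1 - Invert all bits: 111010001010
Step 2 - Add 1: 111010001011
Verification: 000101110101 + 111010001011 = 1000000000000; discarding the end carry (carry out of the top bit) leaves the 12-bit value 000000000000, as required for x + (-x)



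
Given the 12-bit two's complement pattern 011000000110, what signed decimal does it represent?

Binary: 011000000110
Sign bit: 0 (non-negative)
Read directly as an unsigned value:
011000000110 = 1024 + 512 + 4 + 2 = 1542
Value: 1542



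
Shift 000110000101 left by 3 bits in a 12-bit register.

Original: 000110000101 (decimal 389)
Shift left by 3 positions
Append 3 zeros on the right
Result: 110000101000 (decimal 3112)
Equivalent: 389 << 3 = 389 × 2^3 = 3112



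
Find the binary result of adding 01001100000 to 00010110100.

Add column by column from the right: bit + bit + carry-in; write the sum mod 2, carry 1 when the sum is 2 or 3.
carry:  00111000000
        01001100000
+       00010110100
-------------------
       001100010100
(the carry out of the leftmost column, 0, becomes the leading bit)
Decimal check:
  01001100000 = 512 + 64 + 32 = 608
  00010110100 = 128 + 32 + 16 + 4 = 180
  608 + 180 = 788, and 001100010100 = 512 + 256 + 16 + 4 = 788 ✓



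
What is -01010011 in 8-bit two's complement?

Original: 01010011
Step 1 - Invert all bits: 10101100
Step 2 - Add 1: 10101101
Verification: 01010011 + 10101101 = 100000000; discarding the end carry (carry out of the top bit) leaves the 8-bit value 00000000, as required for x + (-x)



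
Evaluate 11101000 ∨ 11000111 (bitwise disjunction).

OR: 1 when either bit is 1
  11101000
| 11000111
----------
  11101111
Decimal: 232 | 199 = 239



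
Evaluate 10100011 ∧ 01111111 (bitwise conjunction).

AND: 1 only when both bits are 1
  10100011
& 01111111
----------
  00100011
Decimal: 163 & 127 = 35



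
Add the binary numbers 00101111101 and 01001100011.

Add column by column from the right: bit + bit + carry-in; write the sum mod 2, carry 1 when the sum is 2 or 3.
carry:  00011111110
        00101111101
+       01001100011
-------------------
       001111100000
(the carry out of the leftmost column, 0, becomes the leading bit)
Decimal check:
  00101111101 = 256 + 64 + 32 + 16 + 8 + 4 + 1 = 381
  01001100011 = 512 + 64 + 32 + 2 + 1 = 611
  381 + 611 = 992, and 001111100000 = 512 + 256 + 128 + 64 + 32 = 992 ✓



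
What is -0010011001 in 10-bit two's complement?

Original: 0010011001
Step 1 - Invert all bits: 1101100110
Step 2 - Add 1: 1101100111
Verification: 0010011001 + 1101100111 = 10000000000; discarding the end carry (carry out of the top bit) leaves the 10-bit value 0000000000, as required for x + (-x)



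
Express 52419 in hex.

Using repeated division by 16 (digits 10–15 are A–F):
52419 ÷ 16 = 3276 remainder 3
3276 ÷ 16 = 204 remainder 12 (C)
204 ÷ 16 = 12 remainder 12 (C)
12 ÷ 16 = 0 remainder 12 (C)
Reading remainders bottom to top: CCC3



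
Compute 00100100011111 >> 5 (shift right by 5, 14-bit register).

Original: 00100100011111 (decimal 2335)
Shift right by 5 positions
Drop the 5 low bits; fill with zeros on the left
Result: 00000001001000 (decimal 72)
Equivalent: 2335 >> 5 = 2335 ÷ 2^5 = 72



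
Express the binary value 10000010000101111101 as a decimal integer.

Sum of powers of 2 for each 1-bit:
2^0 + 2^2 + 2^3 + 2^4 + 2^5 + 2^6 + 2^8 + 2^13 + 2^19
= 1 + 4 + 8 + 16 + 32 + 64 + 256 + 8192 + 524288
= 532861



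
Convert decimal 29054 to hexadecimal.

Using repeated division by 16 (digits 10–15 are A–F):
29054 ÷ 16 = 1815 remainder 14 (E)
1815 ÷ 16 = 113 remainder 7
113 ÷ 16 = 7 remainder 1
7 ÷ 16 = 0 remainder 7
Reading remainders bottom to top: 717E



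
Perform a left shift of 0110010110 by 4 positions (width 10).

Original: 0110010110 (decimal 406)
Shift left by 4 positions
Append 4 zeros on the right and drop the 4 high bits that overflow the 10-bit width
Result: 0101100000 (decimal 352)
Equivalent: 406 << 4 = 406 × 2^4 = 6496, truncated to 10 bits = 352



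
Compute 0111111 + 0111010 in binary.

Add column by column from the right: bit + bit + carry-in; write the sum mod 2, carry 1 when the sum is 2 or 3.
carry:  1111100
        0111111
+       0111010
---------------
       01111001
(the carry out of the leftmost column, 0, becomes the leading bit)
Decimal check:
  0111111 = 32 + 16 + 8 + 4 + 2 + 1 = 63
  0111010 = 32 + 16 + 8 + 2 = 58
  63 + 58 = 121, and 01111001 = 64 + 32 + 16 + 8 + 1 = 121 ✓



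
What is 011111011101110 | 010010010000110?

OR: 1 when either bit is 1
  011111011101110
| 010010010000110
-----------------
  011111011101110
Decimal: 16110 | 9350 = 16110



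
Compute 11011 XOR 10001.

XOR: 1 when bits differ
  11011
^ 10001
-------
  01010
Decimal: 27 ^ 17 = 10



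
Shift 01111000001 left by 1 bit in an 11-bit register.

Original: 01111000001 (decimal 961)
Shift left by 1 position
Append 1 zero on the right
Result: 11110000010 (decimal 1922)
Equivalent: 961 << 1 = 961 × 2^1 = 1922



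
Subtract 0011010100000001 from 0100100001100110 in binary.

Method 1 - Direct subtraction (column by column from the right: bit − bit − borrow-in; if negative, add 2 and borrow 1 from the next column):
borrow: 0110111000000010
        0100100001100110
-       0011010100000001
------------------------
        0001001101100101

Method 2 - Add two's complement:
Two's complement of 0011010100000001: invert → 1100101011111110, add 1 → 1100101011111111
  0100100001100110
+ 1100101011111111
------------------
 10001001101100101  (end carry out of the top bit = 1)
Discarding the end carry: 0001001101100101
Decimal check:
  0100100001100110 = 16384 + 2048 + 64 + 32 + 4 + 2 = 18534
  0011010100000001 = 8192 + 4096 + 1024 + 256 + 1 = 13569
  18534 - 13569 = 4965, and 0001001101100101 = 4096 + 512 + 256 + 64 + 32 + 4 + 1 = 4965 ✓



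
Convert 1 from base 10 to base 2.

Using repeated division by 2:
1 ÷ 2 = 0 remainder 1
Reading remainders bottom to top: 1



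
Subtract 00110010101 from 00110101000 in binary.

Method 1 - Direct subtraction (column by column from the right: bit − bit − borrow-in; if negative, add 2 and borrow 1 from the next column):
borrow: 00000101110
        00110101000
-       00110010101
-------------------
        00000010011

Method 2 - Add two's complement:
Two's complement of 00110010101: invert → 11001101010, add 1 → 11001101011
  00110101000
+ 11001101011
-------------
 100000010011  (end carry out of the top bit = 1)
Discarding the end carry: 00000010011
Decimal check:
  00110101000 = 256 + 128 + 32 + 8 = 424
  00110010101 = 256 + 128 + 16 + 4 + 1 = 405
  424 - 405 = 19, and 00000010011 = 16 + 2 + 1 = 19 ✓



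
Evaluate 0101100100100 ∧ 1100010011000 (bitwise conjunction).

AND: 1 only when both bits are 1
  0101100100100
& 1100010011000
---------------
  0100000000000
Decimal: 2852 & 6296 = 2048



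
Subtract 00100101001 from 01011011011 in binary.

Method 1 - Direct subtraction (column by column from the right: bit − bit − borrow-in; if negative, add 2 and borrow 1 from the next column):
borrow: 01001000000
        01011011011
-       00100101001
-------------------
        00110110010

Method 2 - Add two's complement:
Two's complement of 00100101001: invert → 11011010110, add 1 → 11011010111
  01011011011
+ 11011010111
-------------
 100110110010  (end carry out of the top bit = 1)
Discarding the end carry: 00110110010
Decimal check:
  01011011011 = 512 + 128 + 64 + 16 + 8 + 2 + 1 = 731
  00100101001 = 256 + 32 + 8 + 1 = 297
  731 - 297 = 434, and 00110110010 = 256 + 128 + 32 + 16 + 2 = 434 ✓



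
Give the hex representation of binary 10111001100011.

Group into 4-bit nibbles from right:
  0010 = 2
  1110 = E
  0110 = 6
  0011 = 3
Result: 2E63



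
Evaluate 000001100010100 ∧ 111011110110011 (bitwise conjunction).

AND: 1 only when both bits are 1
  000001100010100
& 111011110110011
-----------------
  000001100010000
Decimal: 788 & 30643 = 784



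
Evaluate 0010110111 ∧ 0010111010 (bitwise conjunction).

AND: 1 only when both bits are 1
  0010110111
& 0010111010
------------
  0010110010
Decimal: 183 & 186 = 178



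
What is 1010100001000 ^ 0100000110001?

XOR: 1 when bits differ
  1010100001000
^ 0100000110001
---------------
  1110100111001
Decimal: 5384 ^ 2097 = 7481



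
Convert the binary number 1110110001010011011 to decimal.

Sum of powers of 2 for each 1-bit:
2^0 + 2^1 + 2^3 + 2^4 + 2^7 + 2^9 + 2^13 + 2^14 + 2^16 + 2^17 + 2^18
= 1 + 2 + 8 + 16 + 128 + 512 + 8192 + 16384 + 65536 + 131072 + 262144
= 483995



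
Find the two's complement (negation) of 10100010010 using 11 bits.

Original (sign bit 1, negative): 10100010010
Step 1 - Invert all bits: 01011101101
Step 2 - Add 1: 01011101110
Verification: 10100010010 + 01011101110 = 100000000000; discarding the end carry (carry out of the top bit) leaves the 11-bit value 00000000000, as required for x + (-x)



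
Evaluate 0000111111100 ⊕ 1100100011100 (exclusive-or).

XOR: 1 when bits differ
  0000111111100
^ 1100100011100
---------------
  1100011100000
Decimal: 508 ^ 6428 = 6368



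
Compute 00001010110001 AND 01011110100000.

AND: 1 only when both bits are 1
  00001010110001
& 01011110100000
----------------
  00001010100000
Decimal: 689 & 6048 = 672



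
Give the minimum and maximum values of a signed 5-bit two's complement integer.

For 5-bit two's complement:
Minimum: -2^4 = -16
Maximum: 2^4 - 1 = 15



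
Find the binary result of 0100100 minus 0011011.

Method 1 - Direct subtraction (column by column from the right: bit − bit − borrow-in; if negative, add 2 and borrow 1 from the next column):
borrow: 0110110
        0100100
-       0011011
---------------
        0001001

Method 2 - Add two's complement:
Two's complement of 0011011: invert → 1100100, add 1 → 1100101
  0100100
+ 1100101
---------
 10001001  (end carry out of the top bit = 1)
Discarding the end carry: 0001001
Decimal check:
  0100100 = 32 + 4 = 36
  0011011 = 16 + 8 + 2 + 1 = 27
  36 - 27 = 9, and 0001001 = 8 + 1 = 9 ✓



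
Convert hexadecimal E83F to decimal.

Expand by place value (powers of 16):
Digit values: E = 14, F = 15
E83F = 14 × 16^3 + 8 × 16^2 + 3 × 16^1 + 15 × 16^0
= 14 × 4096 + 8 × 256 + 3 × 16 + 15 × 1
= 57344 + 2048 + 48 + 15
= 59455



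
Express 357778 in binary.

Using repeated division by 2:
357778 ÷ 2 = 178889 remainder 0
178889 ÷ 2 = 89444 remainder 1
89444 ÷ 2 = 44722 remainder 0
44722 ÷ 2 = 22361 remainder 0
22361 ÷ 2 = 11180 remainder 1
11180 ÷ 2 = 5590 remainder 0
5590 ÷ 2 = 2795 remainder 0
2795 ÷ 2 = 1397 remainder 1
1397 ÷ 2 = 698 remainder 1
698 ÷ 2 = 349 remainder 0
349 ÷ 2 = 174 remainder 1
174 ÷ 2 = 87 remainder 0
87 ÷ 2 = 43 remainder 1
43 ÷ 2 = 21 remainder 1
21 ÷ 2 = 10 remainder 1
10 ÷ 2 = 5 remainder 0
5 ÷ 2 = 2 remainder 1
2 ÷ 2 = 1 remainder 0
1 ÷ 2 = 0 remainder 1
Reading remainders bottom to top: 1010111010110010010



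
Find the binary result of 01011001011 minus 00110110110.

Method 1 - Direct subtraction (column by column from the right: bit − bit − borrow-in; if negative, add 2 and borrow 1 from the next column):
borrow: 01001101000
        01011001011
-       00110110110
-------------------
        00100010101

Method 2 - Add two's complement:
Two's complement of 00110110110: invert → 11001001001, add 1 → 11001001010
  01011001011
+ 11001001010
-------------
 100100010101  (end carry out of the top bit = 1)
Discarding the end carry: 00100010101
Decimal check:
  01011001011 = 512 + 128 + 64 + 8 + 2 + 1 = 715
  00110110110 = 256 + 128 + 32 + 16 + 4 + 2 = 438
  715 - 438 = 277, and 00100010101 = 256 + 16 + 4 + 1 = 277 ✓

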